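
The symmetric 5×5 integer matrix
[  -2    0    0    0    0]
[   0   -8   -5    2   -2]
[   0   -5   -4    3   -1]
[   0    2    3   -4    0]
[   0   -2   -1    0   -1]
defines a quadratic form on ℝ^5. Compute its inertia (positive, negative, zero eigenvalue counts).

step 0: pivot -2 → sign −
step 1: pivot -8 → sign −
step 2: pivot -7/8 → sign −
step 3: pivot -3/7 → sign −
step 4: row/col 4 already zero → sign 0
signature = (0, 4, 1)

Answer: (0, 4, 1)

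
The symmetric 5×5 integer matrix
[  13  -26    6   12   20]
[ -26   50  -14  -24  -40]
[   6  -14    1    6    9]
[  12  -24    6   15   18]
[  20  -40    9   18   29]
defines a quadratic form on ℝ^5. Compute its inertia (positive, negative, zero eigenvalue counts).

Answer: (3, 2, 0)

Derivation:
step 0: pivot 13 → sign +
step 1: pivot -2 → sign −
step 2: pivot 3/13 → sign +
step 3: pivot 3 → sign +
step 4: pivot -2 → sign −
signature = (3, 2, 0)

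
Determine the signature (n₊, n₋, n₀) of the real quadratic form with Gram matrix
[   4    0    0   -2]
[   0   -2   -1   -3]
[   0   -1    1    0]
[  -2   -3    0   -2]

Answer: (2, 1, 1)

Derivation:
step 0: pivot 4 → sign +
step 1: pivot -2 → sign −
step 2: pivot 3/2 → sign +
step 3: row/col 3 already zero → sign 0
signature = (2, 1, 1)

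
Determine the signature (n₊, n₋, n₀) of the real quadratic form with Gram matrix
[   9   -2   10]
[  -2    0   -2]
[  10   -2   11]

Answer: (1, 1, 1)

Derivation:
step 0: pivot 9 → sign +
step 1: pivot -4/9 → sign −
step 2: row/col 2 already zero → sign 0
signature = (1, 1, 1)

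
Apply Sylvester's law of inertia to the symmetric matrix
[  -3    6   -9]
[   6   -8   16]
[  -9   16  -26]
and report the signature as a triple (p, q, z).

Answer: (1, 1, 1)

Derivation:
step 0: pivot -3 → sign −
step 1: pivot 4 → sign +
step 2: row/col 2 already zero → sign 0
signature = (1, 1, 1)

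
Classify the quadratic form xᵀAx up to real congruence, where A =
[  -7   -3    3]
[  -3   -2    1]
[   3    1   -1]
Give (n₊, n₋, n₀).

step 0: pivot -7 → sign −
step 1: pivot -5/7 → sign −
step 2: pivot 2/5 → sign +
signature = (1, 2, 0)

Answer: (1, 2, 0)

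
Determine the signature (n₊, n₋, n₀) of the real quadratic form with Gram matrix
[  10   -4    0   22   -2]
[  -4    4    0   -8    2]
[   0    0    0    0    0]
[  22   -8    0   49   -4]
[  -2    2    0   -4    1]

step 0: pivot 10 → sign +
step 1: pivot 12/5 → sign +
step 2: pivot 1/3 → sign +
step 3: row/col 3 already zero → sign 0
step 4: row/col 4 already zero → sign 0
signature = (3, 0, 2)

Answer: (3, 0, 2)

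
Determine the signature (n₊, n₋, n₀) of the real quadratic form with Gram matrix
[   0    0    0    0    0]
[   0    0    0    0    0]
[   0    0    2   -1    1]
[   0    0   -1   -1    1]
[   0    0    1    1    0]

step 0: pivot 2 → sign +
step 1: pivot -3/2 → sign −
step 2: pivot 1 → sign +
step 3: row/col 3 already zero → sign 0
step 4: row/col 4 already zero → sign 0
signature = (2, 1, 2)

Answer: (2, 1, 2)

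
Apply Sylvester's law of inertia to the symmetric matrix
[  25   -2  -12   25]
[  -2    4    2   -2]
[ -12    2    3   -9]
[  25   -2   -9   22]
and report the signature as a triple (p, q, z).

Answer: (2, 2, 0)

Derivation:
step 0: pivot 25 → sign +
step 1: pivot 96/25 → sign +
step 2: pivot -73/24 → sign −
step 3: pivot -3/73 → sign −
signature = (2, 2, 0)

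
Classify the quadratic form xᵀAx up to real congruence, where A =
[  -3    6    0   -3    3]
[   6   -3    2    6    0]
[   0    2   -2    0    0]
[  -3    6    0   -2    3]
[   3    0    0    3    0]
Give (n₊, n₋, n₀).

Answer: (2, 3, 0)

Derivation:
step 0: pivot -3 → sign −
step 1: pivot 9 → sign +
step 2: pivot -22/9 → sign −
step 3: pivot 1 → sign +
step 4: pivot -3/11 → sign −
signature = (2, 3, 0)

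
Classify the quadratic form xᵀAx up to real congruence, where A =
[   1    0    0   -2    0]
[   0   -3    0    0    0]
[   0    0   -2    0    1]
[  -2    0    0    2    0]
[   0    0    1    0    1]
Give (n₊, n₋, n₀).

Answer: (2, 3, 0)

Derivation:
step 0: pivot 1 → sign +
step 1: pivot -3 → sign −
step 2: pivot -2 → sign −
step 3: pivot -2 → sign −
step 4: pivot 3/2 → sign +
signature = (2, 3, 0)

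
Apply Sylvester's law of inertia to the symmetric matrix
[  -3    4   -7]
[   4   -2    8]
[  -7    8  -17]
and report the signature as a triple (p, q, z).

Answer: (1, 2, 0)

Derivation:
step 0: pivot -3 → sign −
step 1: pivot 10/3 → sign +
step 2: pivot -6/5 → sign −
signature = (1, 2, 0)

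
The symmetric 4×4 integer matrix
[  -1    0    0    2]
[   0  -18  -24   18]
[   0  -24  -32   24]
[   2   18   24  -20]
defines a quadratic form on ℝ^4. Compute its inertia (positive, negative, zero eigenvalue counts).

step 0: pivot -1 → sign −
step 1: pivot -18 → sign −
step 2: pivot 2 → sign +
step 3: row/col 3 already zero → sign 0
signature = (1, 2, 1)

Answer: (1, 2, 1)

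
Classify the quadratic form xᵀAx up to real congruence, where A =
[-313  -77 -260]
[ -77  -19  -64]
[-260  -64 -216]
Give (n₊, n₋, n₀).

Answer: (0, 2, 1)

Derivation:
step 0: pivot -313 → sign −
step 1: pivot -18/313 → sign −
step 2: row/col 2 already zero → sign 0
signature = (0, 2, 1)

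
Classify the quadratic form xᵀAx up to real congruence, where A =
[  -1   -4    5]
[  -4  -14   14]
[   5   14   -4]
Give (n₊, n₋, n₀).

Answer: (2, 1, 0)

Derivation:
step 0: pivot -1 → sign −
step 1: pivot 2 → sign +
step 2: pivot 3 → sign +
signature = (2, 1, 0)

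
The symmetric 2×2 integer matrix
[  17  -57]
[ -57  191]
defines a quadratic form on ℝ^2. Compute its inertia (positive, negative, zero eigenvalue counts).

step 0: pivot 17 → sign +
step 1: pivot -2/17 → sign −
signature = (1, 1, 0)

Answer: (1, 1, 0)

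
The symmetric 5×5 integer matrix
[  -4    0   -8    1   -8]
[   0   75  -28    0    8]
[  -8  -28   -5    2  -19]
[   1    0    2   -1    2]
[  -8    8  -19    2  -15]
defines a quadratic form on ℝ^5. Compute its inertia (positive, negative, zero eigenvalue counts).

step 0: pivot -4 → sign −
step 1: pivot 75 → sign +
step 2: pivot 41/75 → sign +
step 3: pivot -3/4 → sign −
step 4: pivot 6/41 → sign +
signature = (3, 2, 0)

Answer: (3, 2, 0)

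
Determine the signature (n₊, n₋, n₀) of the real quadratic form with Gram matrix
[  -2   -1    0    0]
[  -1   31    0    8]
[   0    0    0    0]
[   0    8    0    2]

step 0: pivot -2 → sign −
step 1: pivot 63/2 → sign +
step 2: pivot -2/63 → sign −
step 3: row/col 3 already zero → sign 0
signature = (1, 2, 1)

Answer: (1, 2, 1)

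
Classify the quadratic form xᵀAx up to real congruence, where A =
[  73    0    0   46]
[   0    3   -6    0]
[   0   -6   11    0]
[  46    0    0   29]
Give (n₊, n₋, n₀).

Answer: (3, 1, 0)

Derivation:
step 0: pivot 73 → sign +
step 1: pivot 3 → sign +
step 2: pivot -1 → sign −
step 3: pivot 1/73 → sign +
signature = (3, 1, 0)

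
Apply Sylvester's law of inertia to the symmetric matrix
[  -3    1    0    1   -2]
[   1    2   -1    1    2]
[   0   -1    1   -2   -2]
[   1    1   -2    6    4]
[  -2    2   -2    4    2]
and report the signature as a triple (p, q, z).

step 0: pivot -3 → sign −
step 1: pivot 7/3 → sign +
step 2: pivot 4/7 → sign +
step 3: pivot 2 → sign +
step 4: pivot -3/2 → sign −
signature = (3, 2, 0)

Answer: (3, 2, 0)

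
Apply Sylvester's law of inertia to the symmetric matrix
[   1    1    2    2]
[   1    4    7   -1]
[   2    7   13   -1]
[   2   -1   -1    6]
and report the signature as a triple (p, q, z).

Answer: (3, 1, 0)

Derivation:
step 0: pivot 1 → sign +
step 1: pivot 3 → sign +
step 2: pivot 2/3 → sign +
step 3: pivot -1 → sign −
signature = (3, 1, 0)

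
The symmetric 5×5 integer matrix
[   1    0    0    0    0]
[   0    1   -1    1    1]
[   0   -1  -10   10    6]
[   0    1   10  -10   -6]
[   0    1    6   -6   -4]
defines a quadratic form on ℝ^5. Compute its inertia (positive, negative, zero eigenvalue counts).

step 0: pivot 1 → sign +
step 1: pivot 1 → sign +
step 2: pivot -11 → sign −
step 3: pivot -6/11 → sign −
step 4: row/col 4 already zero → sign 0
signature = (2, 2, 1)

Answer: (2, 2, 1)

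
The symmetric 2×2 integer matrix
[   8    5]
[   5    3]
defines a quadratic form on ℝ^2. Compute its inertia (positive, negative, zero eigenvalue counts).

step 0: pivot 8 → sign +
step 1: pivot -1/8 → sign −
signature = (1, 1, 0)

Answer: (1, 1, 0)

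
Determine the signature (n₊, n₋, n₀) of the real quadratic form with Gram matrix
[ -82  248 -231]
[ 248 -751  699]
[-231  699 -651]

step 0: pivot -82 → sign −
step 1: pivot -39/41 → sign −
step 2: pivot -3/26 → sign −
signature = (0, 3, 0)

Answer: (0, 3, 0)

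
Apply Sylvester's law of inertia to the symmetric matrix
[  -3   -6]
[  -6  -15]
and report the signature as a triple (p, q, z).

Answer: (0, 2, 0)

Derivation:
step 0: pivot -3 → sign −
step 1: pivot -3 → sign −
signature = (0, 2, 0)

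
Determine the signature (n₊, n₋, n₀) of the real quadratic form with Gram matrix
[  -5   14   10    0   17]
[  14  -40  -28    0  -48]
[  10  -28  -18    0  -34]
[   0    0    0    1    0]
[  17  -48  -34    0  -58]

Answer: (2, 2, 1)

Derivation:
step 0: pivot -5 → sign −
step 1: pivot -4/5 → sign −
step 2: pivot 2 → sign +
step 3: pivot 1 → sign +
step 4: row/col 4 already zero → sign 0
signature = (2, 2, 1)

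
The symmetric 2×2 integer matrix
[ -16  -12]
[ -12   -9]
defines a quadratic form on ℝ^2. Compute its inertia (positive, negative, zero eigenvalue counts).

step 0: pivot -16 → sign −
step 1: row/col 1 already zero → sign 0
signature = (0, 1, 1)

Answer: (0, 1, 1)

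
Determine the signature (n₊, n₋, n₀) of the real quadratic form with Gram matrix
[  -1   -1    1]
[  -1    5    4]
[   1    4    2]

step 0: pivot -1 → sign −
step 1: pivot 6 → sign +
step 2: pivot 3/2 → sign +
signature = (2, 1, 0)

Answer: (2, 1, 0)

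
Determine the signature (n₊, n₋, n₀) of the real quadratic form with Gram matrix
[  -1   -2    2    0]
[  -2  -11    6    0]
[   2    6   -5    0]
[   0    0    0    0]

Answer: (0, 3, 1)

Derivation:
step 0: pivot -1 → sign −
step 1: pivot -7 → sign −
step 2: pivot -3/7 → sign −
step 3: row/col 3 already zero → sign 0
signature = (0, 3, 1)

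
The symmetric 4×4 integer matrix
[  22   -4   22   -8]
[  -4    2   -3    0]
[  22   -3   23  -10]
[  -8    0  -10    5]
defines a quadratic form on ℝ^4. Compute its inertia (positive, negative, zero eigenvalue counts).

Answer: (3, 1, 0)

Derivation:
step 0: pivot 22 → sign +
step 1: pivot 14/11 → sign +
step 2: pivot 3/14 → sign +
step 3: pivot -3 → sign −
signature = (3, 1, 0)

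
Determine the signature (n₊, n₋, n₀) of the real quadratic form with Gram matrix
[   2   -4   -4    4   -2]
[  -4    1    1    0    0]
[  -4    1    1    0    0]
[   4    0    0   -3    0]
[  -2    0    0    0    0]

Answer: (2, 2, 1)

Derivation:
step 0: pivot 2 → sign +
step 1: pivot -7 → sign −
step 2: pivot -13/7 → sign −
step 3: pivot 6/13 → sign +
step 4: row/col 4 already zero → sign 0
signature = (2, 2, 1)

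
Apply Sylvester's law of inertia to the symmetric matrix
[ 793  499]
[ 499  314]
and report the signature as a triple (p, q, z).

Answer: (2, 0, 0)

Derivation:
step 0: pivot 793 → sign +
step 1: pivot 1/793 → sign +
signature = (2, 0, 0)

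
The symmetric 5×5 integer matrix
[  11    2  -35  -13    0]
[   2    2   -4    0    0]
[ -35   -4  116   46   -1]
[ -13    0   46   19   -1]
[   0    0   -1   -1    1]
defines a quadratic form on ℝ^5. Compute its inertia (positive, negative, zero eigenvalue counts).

step 0: pivot 11 → sign +
step 1: pivot 18/11 → sign +
step 2: pivot 11/9 → sign +
step 3: pivot -1 → sign −
step 4: pivot 2/11 → sign +
signature = (4, 1, 0)

Answer: (4, 1, 0)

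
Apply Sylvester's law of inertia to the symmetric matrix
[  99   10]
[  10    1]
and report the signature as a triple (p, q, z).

Answer: (1, 1, 0)

Derivation:
step 0: pivot 99 → sign +
step 1: pivot -1/99 → sign −
signature = (1, 1, 0)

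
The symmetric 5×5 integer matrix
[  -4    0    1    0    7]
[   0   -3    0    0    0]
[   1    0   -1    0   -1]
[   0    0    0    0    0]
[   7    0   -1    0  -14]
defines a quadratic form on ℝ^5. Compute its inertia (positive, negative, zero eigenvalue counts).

Answer: (0, 4, 1)

Derivation:
step 0: pivot -4 → sign −
step 1: pivot -3 → sign −
step 2: pivot -3/4 → sign −
step 3: pivot -1 → sign −
step 4: row/col 4 already zero → sign 0
signature = (0, 4, 1)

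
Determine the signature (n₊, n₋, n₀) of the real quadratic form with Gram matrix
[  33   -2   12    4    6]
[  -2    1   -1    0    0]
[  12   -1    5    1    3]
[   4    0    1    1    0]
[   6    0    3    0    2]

step 0: pivot 33 → sign +
step 1: pivot 29/33 → sign +
step 2: pivot 16/29 → sign +
step 3: pivot 3/16 → sign +
step 4: pivot -1 → sign −
signature = (4, 1, 0)

Answer: (4, 1, 0)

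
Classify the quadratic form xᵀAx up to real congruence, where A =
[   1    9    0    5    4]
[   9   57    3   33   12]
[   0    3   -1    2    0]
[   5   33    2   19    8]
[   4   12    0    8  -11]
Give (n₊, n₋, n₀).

step 0: pivot 1 → sign +
step 1: pivot -24 → sign −
step 2: pivot -5/8 → sign −
step 3: pivot 2/5 → sign +
step 4: pivot -3 → sign −
signature = (2, 3, 0)

Answer: (2, 3, 0)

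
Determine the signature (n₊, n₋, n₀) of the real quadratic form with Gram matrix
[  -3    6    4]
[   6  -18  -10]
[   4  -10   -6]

step 0: pivot -3 → sign −
step 1: pivot -6 → sign −
step 2: row/col 2 already zero → sign 0
signature = (0, 2, 1)

Answer: (0, 2, 1)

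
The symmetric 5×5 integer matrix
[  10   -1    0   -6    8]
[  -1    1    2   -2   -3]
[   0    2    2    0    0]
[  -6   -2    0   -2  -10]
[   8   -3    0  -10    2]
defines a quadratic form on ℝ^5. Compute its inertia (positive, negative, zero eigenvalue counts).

Answer: (3, 1, 1)

Derivation:
step 0: pivot 10 → sign +
step 1: pivot 9/10 → sign +
step 2: pivot -22/9 → sign −
step 3: pivot 6/11 → sign +
step 4: row/col 4 already zero → sign 0
signature = (3, 1, 1)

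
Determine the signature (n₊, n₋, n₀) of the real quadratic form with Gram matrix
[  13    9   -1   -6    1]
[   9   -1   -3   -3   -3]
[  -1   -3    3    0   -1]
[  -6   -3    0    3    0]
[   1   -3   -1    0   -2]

step 0: pivot 13 → sign +
step 1: pivot -94/13 → sign −
step 2: pivot 172/47 → sign +
step 3: pivot 39/172 → sign +
step 4: pivot -3/13 → sign −
signature = (3, 2, 0)

Answer: (3, 2, 0)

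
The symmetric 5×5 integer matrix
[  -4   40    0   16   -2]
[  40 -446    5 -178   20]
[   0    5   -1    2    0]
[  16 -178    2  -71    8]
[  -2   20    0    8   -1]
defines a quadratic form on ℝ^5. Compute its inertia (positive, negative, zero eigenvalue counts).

step 0: pivot -4 → sign −
step 1: pivot -46 → sign −
step 2: pivot -21/46 → sign −
step 3: pivot 1/21 → sign +
step 4: row/col 4 already zero → sign 0
signature = (1, 3, 1)

Answer: (1, 3, 1)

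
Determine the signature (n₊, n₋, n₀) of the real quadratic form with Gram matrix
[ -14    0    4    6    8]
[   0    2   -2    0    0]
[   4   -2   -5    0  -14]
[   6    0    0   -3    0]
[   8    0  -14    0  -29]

step 0: pivot -14 → sign −
step 1: pivot 2 → sign +
step 2: pivot -41/7 → sign −
step 3: pivot 3/41 → sign +
step 4: pivot -1 → sign −
signature = (2, 3, 0)

Answer: (2, 3, 0)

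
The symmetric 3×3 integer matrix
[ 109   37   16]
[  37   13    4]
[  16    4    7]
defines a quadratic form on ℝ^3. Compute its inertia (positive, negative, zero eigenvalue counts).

Answer: (2, 0, 1)

Derivation:
step 0: pivot 109 → sign +
step 1: pivot 48/109 → sign +
step 2: row/col 2 already zero → sign 0
signature = (2, 0, 1)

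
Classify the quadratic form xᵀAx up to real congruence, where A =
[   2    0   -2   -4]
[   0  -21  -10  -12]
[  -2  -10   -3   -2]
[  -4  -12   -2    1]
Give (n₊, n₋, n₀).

step 0: pivot 2 → sign +
step 1: pivot -21 → sign −
step 2: pivot -5/21 → sign −
step 3: pivot 1/5 → sign +
signature = (2, 2, 0)

Answer: (2, 2, 0)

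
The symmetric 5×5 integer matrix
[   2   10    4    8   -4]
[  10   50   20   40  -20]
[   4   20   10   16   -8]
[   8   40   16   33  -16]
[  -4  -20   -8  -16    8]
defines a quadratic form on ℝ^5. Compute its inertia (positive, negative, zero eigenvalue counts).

step 0: pivot 2 → sign +
step 1: pivot 2 → sign +
step 2: pivot 1 → sign +
step 3: row/col 3 already zero → sign 0
step 4: row/col 4 already zero → sign 0
signature = (3, 0, 2)

Answer: (3, 0, 2)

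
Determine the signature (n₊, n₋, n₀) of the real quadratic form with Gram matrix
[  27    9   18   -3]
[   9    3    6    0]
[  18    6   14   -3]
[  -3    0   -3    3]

Answer: (3, 1, 0)

Derivation:
step 0: pivot 27 → sign +
step 1: pivot 2 → sign +
step 2: pivot 13/6 → sign +
step 3: pivot -6/13 → sign −
signature = (3, 1, 0)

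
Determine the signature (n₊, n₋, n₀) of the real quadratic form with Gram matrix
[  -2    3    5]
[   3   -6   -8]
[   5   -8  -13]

step 0: pivot -2 → sign −
step 1: pivot -3/2 → sign −
step 2: pivot -1/3 → sign −
signature = (0, 3, 0)

Answer: (0, 3, 0)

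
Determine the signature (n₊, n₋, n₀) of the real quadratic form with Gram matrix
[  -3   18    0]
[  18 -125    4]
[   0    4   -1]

Answer: (0, 3, 0)

Derivation:
step 0: pivot -3 → sign −
step 1: pivot -17 → sign −
step 2: pivot -1/17 → sign −
signature = (0, 3, 0)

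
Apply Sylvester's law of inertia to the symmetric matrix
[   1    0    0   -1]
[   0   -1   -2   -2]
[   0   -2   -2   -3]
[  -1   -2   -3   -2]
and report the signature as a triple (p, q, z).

step 0: pivot 1 → sign +
step 1: pivot -1 → sign −
step 2: pivot 2 → sign +
step 3: pivot 1/2 → sign +
signature = (3, 1, 0)

Answer: (3, 1, 0)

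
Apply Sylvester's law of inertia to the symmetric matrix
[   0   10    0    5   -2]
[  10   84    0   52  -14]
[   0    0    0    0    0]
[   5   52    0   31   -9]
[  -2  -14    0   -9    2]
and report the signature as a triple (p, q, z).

Answer: (1, 2, 2)

Derivation:
step 0: pivot 84 → sign +
step 1: pivot -25/21 → sign −
step 2: pivot -6/25 → sign −
step 3: row/col 3 already zero → sign 0
step 4: row/col 4 already zero → sign 0
signature = (1, 2, 2)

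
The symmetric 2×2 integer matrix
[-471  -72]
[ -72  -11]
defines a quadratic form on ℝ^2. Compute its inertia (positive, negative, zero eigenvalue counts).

step 0: pivot -471 → sign −
step 1: pivot 1/157 → sign +
signature = (1, 1, 0)

Answer: (1, 1, 0)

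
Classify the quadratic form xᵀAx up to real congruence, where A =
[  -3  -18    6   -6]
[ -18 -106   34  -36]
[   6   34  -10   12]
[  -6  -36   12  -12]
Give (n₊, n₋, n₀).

step 0: pivot -3 → sign −
step 1: pivot 2 → sign +
step 2: row/col 2 already zero → sign 0
step 3: row/col 3 already zero → sign 0
signature = (1, 1, 2)

Answer: (1, 1, 2)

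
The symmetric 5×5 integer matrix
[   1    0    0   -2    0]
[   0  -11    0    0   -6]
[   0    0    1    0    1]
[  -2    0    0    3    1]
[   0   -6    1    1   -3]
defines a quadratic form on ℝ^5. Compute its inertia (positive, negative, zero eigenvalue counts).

step 0: pivot 1 → sign +
step 1: pivot -11 → sign −
step 2: pivot 1 → sign +
step 3: pivot -1 → sign −
step 4: pivot 3/11 → sign +
signature = (3, 2, 0)

Answer: (3, 2, 0)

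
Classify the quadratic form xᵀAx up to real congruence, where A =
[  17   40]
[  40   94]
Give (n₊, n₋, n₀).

step 0: pivot 17 → sign +
step 1: pivot -2/17 → sign −
signature = (1, 1, 0)

Answer: (1, 1, 0)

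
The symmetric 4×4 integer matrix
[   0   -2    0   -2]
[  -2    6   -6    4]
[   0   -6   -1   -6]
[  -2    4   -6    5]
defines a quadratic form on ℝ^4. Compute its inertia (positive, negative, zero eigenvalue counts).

Answer: (2, 2, 0)

Derivation:
step 0: pivot 6 → sign +
step 1: pivot -2/3 → sign −
step 2: pivot -1 → sign −
step 3: pivot 3 → sign +
signature = (2, 2, 0)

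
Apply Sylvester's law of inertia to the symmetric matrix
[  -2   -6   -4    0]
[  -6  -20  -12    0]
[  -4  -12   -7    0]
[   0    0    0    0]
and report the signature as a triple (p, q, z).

step 0: pivot -2 → sign −
step 1: pivot -2 → sign −
step 2: pivot 1 → sign +
step 3: row/col 3 already zero → sign 0
signature = (1, 2, 1)

Answer: (1, 2, 1)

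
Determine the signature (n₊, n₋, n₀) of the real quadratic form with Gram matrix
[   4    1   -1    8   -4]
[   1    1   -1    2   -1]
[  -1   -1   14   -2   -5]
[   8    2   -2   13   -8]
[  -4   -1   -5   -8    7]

Answer: (4, 1, 0)

Derivation:
step 0: pivot 4 → sign +
step 1: pivot 3/4 → sign +
step 2: pivot 13 → sign +
step 3: pivot -3 → sign −
step 4: pivot 3/13 → sign +
signature = (4, 1, 0)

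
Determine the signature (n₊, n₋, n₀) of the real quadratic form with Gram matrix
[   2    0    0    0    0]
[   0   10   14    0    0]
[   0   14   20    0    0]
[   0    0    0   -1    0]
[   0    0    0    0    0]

Answer: (3, 1, 1)

Derivation:
step 0: pivot 2 → sign +
step 1: pivot 10 → sign +
step 2: pivot 2/5 → sign +
step 3: pivot -1 → sign −
step 4: row/col 4 already zero → sign 0
signature = (3, 1, 1)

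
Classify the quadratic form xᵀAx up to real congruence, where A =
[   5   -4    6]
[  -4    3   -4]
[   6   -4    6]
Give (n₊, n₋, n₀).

Answer: (2, 1, 0)

Derivation:
step 0: pivot 5 → sign +
step 1: pivot -1/5 → sign −
step 2: pivot 2 → sign +
signature = (2, 1, 0)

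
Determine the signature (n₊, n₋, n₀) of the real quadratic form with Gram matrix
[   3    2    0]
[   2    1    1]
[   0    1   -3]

step 0: pivot 3 → sign +
step 1: pivot -1/3 → sign −
step 2: row/col 2 already zero → sign 0
signature = (1, 1, 1)

Answer: (1, 1, 1)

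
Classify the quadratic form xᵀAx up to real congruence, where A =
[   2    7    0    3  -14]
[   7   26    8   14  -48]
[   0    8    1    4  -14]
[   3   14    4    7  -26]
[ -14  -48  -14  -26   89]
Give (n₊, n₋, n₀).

step 0: pivot 2 → sign +
step 1: pivot 3/2 → sign +
step 2: pivot -125/3 → sign −
step 3: pivot -63/125 → sign −
step 4: pivot -1/7 → sign −
signature = (2, 3, 0)

Answer: (2, 3, 0)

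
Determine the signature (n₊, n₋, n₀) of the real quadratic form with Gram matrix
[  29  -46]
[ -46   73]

Answer: (2, 0, 0)

Derivation:
step 0: pivot 29 → sign +
step 1: pivot 1/29 → sign +
signature = (2, 0, 0)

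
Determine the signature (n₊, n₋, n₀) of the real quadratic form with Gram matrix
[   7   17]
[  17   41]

step 0: pivot 7 → sign +
step 1: pivot -2/7 → sign −
signature = (1, 1, 0)

Answer: (1, 1, 0)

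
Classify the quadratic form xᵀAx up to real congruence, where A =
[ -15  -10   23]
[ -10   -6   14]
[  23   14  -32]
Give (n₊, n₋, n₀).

Answer: (2, 1, 0)

Derivation:
step 0: pivot -15 → sign −
step 1: pivot 2/3 → sign +
step 2: pivot 3/5 → sign +
signature = (2, 1, 0)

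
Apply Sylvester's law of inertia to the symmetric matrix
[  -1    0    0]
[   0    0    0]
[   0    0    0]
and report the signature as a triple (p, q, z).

step 0: pivot -1 → sign −
step 1: row/col 1 already zero → sign 0
step 2: row/col 2 already zero → sign 0
signature = (0, 1, 2)

Answer: (0, 1, 2)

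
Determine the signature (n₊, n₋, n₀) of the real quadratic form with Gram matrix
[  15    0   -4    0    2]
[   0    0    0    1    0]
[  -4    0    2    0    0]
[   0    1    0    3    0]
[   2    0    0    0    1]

Answer: (4, 1, 0)

Derivation:
step 0: pivot 15 → sign +
step 1: pivot 14/15 → sign +
step 2: pivot 3 → sign +
step 3: pivot -1/3 → sign −
step 4: pivot 3/7 → sign +
signature = (4, 1, 0)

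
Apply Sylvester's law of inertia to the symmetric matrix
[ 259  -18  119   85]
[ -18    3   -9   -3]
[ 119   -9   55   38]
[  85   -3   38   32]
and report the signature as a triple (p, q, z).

step 0: pivot 259 → sign +
step 1: pivot 453/259 → sign +
step 2: pivot 3/151 → sign +
step 3: pivot -2 → sign −
signature = (3, 1, 0)

Answer: (3, 1, 0)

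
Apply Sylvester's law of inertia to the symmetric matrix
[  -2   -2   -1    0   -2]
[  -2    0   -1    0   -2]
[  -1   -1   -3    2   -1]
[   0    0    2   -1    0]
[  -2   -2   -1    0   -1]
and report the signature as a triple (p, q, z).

step 0: pivot -2 → sign −
step 1: pivot 2 → sign +
step 2: pivot -5/2 → sign −
step 3: pivot 3/5 → sign +
step 4: pivot 1 → sign +
signature = (3, 2, 0)

Answer: (3, 2, 0)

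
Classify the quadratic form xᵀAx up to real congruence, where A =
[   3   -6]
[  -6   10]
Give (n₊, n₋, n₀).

Answer: (1, 1, 0)

Derivation:
step 0: pivot 3 → sign +
step 1: pivot -2 → sign −
signature = (1, 1, 0)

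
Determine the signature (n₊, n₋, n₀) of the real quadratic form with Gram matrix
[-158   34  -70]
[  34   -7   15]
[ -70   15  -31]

step 0: pivot -158 → sign −
step 1: pivot 25/79 → sign +
step 2: row/col 2 already zero → sign 0
signature = (1, 1, 1)

Answer: (1, 1, 1)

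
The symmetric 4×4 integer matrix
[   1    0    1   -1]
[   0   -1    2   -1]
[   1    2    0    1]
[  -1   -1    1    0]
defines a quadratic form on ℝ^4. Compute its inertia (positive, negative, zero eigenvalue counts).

Answer: (2, 1, 1)

Derivation:
step 0: pivot 1 → sign +
step 1: pivot -1 → sign −
step 2: pivot 3 → sign +
step 3: row/col 3 already zero → sign 0
signature = (2, 1, 1)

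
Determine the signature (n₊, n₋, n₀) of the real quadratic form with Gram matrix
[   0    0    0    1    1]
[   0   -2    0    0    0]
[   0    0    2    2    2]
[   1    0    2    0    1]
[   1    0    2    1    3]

Answer: (3, 2, 0)

Derivation:
step 0: pivot -2 → sign −
step 1: pivot 2 → sign +
step 2: pivot -2 → sign −
step 3: pivot 1/2 → sign +
step 4: pivot 1 → sign +
signature = (3, 2, 0)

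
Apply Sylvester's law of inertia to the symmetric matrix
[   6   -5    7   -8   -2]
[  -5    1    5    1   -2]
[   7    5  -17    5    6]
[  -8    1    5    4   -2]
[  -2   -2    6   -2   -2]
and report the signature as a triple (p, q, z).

step 0: pivot 6 → sign +
step 1: pivot -19/6 → sign −
step 2: pivot 226/19 → sign +
step 3: pivot 150/113 → sign +
step 4: pivot 2/25 → sign +
signature = (4, 1, 0)

Answer: (4, 1, 0)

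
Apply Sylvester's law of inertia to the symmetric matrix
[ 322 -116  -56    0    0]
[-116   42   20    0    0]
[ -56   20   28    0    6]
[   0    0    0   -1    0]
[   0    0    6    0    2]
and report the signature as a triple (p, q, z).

step 0: pivot 322 → sign +
step 1: pivot 34/161 → sign +
step 2: pivot 308/17 → sign +
step 3: pivot -1 → sign −
step 4: pivot 1/77 → sign +
signature = (4, 1, 0)

Answer: (4, 1, 0)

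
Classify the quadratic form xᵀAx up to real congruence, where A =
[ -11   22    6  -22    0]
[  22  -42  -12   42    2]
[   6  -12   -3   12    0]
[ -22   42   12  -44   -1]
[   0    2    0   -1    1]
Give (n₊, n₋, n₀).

Answer: (2, 3, 0)

Derivation:
step 0: pivot -11 → sign −
step 1: pivot 2 → sign +
step 2: pivot 3/11 → sign +
step 3: pivot -2 → sign −
step 4: pivot -1/2 → sign −
signature = (2, 3, 0)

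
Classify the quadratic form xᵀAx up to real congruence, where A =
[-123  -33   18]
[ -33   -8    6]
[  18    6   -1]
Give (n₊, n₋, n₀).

Answer: (2, 1, 0)

Derivation:
step 0: pivot -123 → sign −
step 1: pivot 35/41 → sign +
step 2: pivot 1/35 → sign +
signature = (2, 1, 0)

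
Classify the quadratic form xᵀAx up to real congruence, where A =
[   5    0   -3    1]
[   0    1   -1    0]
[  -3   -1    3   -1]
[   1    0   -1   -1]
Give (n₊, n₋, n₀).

Answer: (3, 1, 0)

Derivation:
step 0: pivot 5 → sign +
step 1: pivot 1 → sign +
step 2: pivot 1/5 → sign +
step 3: pivot -2 → sign −
signature = (3, 1, 0)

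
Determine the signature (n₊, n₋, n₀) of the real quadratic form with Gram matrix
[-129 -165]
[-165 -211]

Answer: (1, 1, 0)

Derivation:
step 0: pivot -129 → sign −
step 1: pivot 2/43 → sign +
signature = (1, 1, 0)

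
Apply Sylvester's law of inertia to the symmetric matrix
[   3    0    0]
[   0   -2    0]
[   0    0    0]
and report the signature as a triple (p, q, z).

Answer: (1, 1, 1)

Derivation:
step 0: pivot 3 → sign +
step 1: pivot -2 → sign −
step 2: row/col 2 already zero → sign 0
signature = (1, 1, 1)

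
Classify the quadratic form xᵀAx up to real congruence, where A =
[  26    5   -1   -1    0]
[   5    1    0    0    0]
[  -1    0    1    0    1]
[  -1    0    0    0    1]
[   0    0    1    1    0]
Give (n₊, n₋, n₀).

step 0: pivot 26 → sign +
step 1: pivot 1/26 → sign +
step 2: pivot -1 → sign −
step 3: pivot 1 → sign +
step 4: pivot 1 → sign +
signature = (4, 1, 0)

Answer: (4, 1, 0)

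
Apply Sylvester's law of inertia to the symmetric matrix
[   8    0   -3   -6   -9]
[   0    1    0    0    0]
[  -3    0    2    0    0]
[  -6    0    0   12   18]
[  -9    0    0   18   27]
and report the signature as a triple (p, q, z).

Answer: (4, 0, 1)

Derivation:
step 0: pivot 8 → sign +
step 1: pivot 1 → sign +
step 2: pivot 7/8 → sign +
step 3: pivot 12/7 → sign +
step 4: row/col 4 already zero → sign 0
signature = (4, 0, 1)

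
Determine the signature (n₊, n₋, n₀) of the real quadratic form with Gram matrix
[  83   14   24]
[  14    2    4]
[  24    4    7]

step 0: pivot 83 → sign +
step 1: pivot -30/83 → sign −
step 2: pivot 1/15 → sign +
signature = (2, 1, 0)

Answer: (2, 1, 0)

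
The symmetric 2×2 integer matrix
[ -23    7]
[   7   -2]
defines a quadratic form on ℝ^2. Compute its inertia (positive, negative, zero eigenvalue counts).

Answer: (1, 1, 0)

Derivation:
step 0: pivot -23 → sign −
step 1: pivot 3/23 → sign +
signature = (1, 1, 0)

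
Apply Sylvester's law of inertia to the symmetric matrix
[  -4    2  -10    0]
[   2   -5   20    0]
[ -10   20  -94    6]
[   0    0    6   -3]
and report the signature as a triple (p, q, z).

step 0: pivot -4 → sign −
step 1: pivot -4 → sign −
step 2: pivot -51/4 → sign −
step 3: pivot -3/17 → sign −
signature = (0, 4, 0)

Answer: (0, 4, 0)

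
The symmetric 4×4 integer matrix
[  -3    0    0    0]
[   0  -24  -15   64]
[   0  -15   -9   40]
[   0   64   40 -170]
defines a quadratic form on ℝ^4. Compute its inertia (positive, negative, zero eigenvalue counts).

Answer: (2, 2, 0)

Derivation:
step 0: pivot -3 → sign −
step 1: pivot -24 → sign −
step 2: pivot 3/8 → sign +
step 3: pivot 2/3 → sign +
signature = (2, 2, 0)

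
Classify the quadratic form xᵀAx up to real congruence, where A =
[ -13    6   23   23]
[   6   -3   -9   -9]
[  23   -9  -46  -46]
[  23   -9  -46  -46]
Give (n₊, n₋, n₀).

Answer: (1, 2, 1)

Derivation:
step 0: pivot -13 → sign −
step 1: pivot -3/13 → sign −
step 2: pivot 6 → sign +
step 3: row/col 3 already zero → sign 0
signature = (1, 2, 1)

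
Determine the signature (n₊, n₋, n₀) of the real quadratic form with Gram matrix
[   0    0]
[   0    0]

Answer: (0, 0, 2)

Derivation:
step 0: row/col 0 already zero → sign 0
step 1: row/col 1 already zero → sign 0
signature = (0, 0, 2)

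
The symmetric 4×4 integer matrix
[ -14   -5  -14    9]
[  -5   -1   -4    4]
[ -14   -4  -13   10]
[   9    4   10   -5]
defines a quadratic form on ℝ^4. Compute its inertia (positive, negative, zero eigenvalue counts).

step 0: pivot -14 → sign −
step 1: pivot 11/14 → sign +
step 2: pivot -3/11 → sign −
step 3: row/col 3 already zero → sign 0
signature = (1, 2, 1)

Answer: (1, 2, 1)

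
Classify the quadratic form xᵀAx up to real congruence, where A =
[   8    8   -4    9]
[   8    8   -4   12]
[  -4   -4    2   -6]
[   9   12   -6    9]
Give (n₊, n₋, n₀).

Answer: (2, 1, 1)

Derivation:
step 0: pivot 8 → sign +
step 1: pivot -9/8 → sign −
step 2: pivot 2 → sign +
step 3: row/col 3 already zero → sign 0
signature = (2, 1, 1)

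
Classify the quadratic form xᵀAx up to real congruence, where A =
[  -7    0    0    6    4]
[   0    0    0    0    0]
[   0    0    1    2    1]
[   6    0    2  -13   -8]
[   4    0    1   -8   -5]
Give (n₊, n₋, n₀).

step 0: pivot -7 → sign −
step 1: pivot 1 → sign +
step 2: pivot -83/7 → sign −
step 3: pivot -6/83 → sign −
step 4: row/col 4 already zero → sign 0
signature = (1, 3, 1)

Answer: (1, 3, 1)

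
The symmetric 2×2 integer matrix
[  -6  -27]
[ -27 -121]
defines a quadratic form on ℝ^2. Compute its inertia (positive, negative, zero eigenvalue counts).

step 0: pivot -6 → sign −
step 1: pivot 1/2 → sign +
signature = (1, 1, 0)

Answer: (1, 1, 0)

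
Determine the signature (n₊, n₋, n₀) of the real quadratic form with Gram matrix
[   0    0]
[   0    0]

Answer: (0, 0, 2)

Derivation:
step 0: row/col 0 already zero → sign 0
step 1: row/col 1 already zero → sign 0
signature = (0, 0, 2)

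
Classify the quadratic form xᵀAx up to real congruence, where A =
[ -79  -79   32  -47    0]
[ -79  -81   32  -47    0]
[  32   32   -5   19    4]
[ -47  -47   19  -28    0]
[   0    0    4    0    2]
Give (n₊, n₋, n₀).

step 0: pivot -79 → sign −
step 1: pivot -2 → sign −
step 2: pivot 629/79 → sign +
step 3: pivot -24/629 → sign −
step 4: row/col 4 already zero → sign 0
signature = (1, 3, 1)

Answer: (1, 3, 1)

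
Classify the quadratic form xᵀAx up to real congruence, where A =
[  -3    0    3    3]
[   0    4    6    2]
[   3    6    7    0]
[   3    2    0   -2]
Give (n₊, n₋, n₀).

Answer: (2, 1, 1)

Derivation:
step 0: pivot -3 → sign −
step 1: pivot 4 → sign +
step 2: pivot 1 → sign +
step 3: row/col 3 already zero → sign 0
signature = (2, 1, 1)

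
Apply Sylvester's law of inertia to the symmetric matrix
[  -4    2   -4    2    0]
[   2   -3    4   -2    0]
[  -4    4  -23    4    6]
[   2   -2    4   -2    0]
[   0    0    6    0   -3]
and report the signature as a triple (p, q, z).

step 0: pivot -4 → sign −
step 1: pivot -2 → sign −
step 2: pivot -17 → sign −
step 3: pivot -15/34 → sign −
step 4: pivot -3/5 → sign −
signature = (0, 5, 0)

Answer: (0, 5, 0)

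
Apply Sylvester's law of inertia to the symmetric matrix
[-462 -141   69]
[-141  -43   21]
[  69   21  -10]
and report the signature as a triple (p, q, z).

step 0: pivot -462 → sign −
step 1: pivot 5/154 → sign +
step 2: pivot 1/5 → sign +
signature = (2, 1, 0)

Answer: (2, 1, 0)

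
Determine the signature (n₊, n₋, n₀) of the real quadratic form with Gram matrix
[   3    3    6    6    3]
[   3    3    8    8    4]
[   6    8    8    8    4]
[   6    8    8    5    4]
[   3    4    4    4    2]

Answer: (2, 2, 1)

Derivation:
step 0: pivot 3 → sign +
step 1: pivot -4 → sign −
step 2: pivot 1 → sign +
step 3: pivot -3 → sign −
step 4: row/col 4 already zero → sign 0
signature = (2, 2, 1)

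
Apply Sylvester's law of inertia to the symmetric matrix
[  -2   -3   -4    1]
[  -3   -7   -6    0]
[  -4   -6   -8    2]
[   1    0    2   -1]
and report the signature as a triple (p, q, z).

Answer: (1, 2, 1)

Derivation:
step 0: pivot -2 → sign −
step 1: pivot -5/2 → sign −
step 2: pivot 2/5 → sign +
step 3: row/col 3 already zero → sign 0
signature = (1, 2, 1)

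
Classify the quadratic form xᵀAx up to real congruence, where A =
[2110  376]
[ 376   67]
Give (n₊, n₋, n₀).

step 0: pivot 2110 → sign +
step 1: pivot -3/1055 → sign −
signature = (1, 1, 0)

Answer: (1, 1, 0)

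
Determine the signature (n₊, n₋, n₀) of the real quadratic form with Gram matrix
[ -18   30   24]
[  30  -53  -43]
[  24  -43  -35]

step 0: pivot -18 → sign −
step 1: pivot -3 → sign −
step 2: row/col 2 already zero → sign 0
signature = (0, 2, 1)

Answer: (0, 2, 1)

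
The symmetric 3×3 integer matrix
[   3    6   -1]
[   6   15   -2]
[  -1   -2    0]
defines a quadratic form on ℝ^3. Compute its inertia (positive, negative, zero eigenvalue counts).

step 0: pivot 3 → sign +
step 1: pivot 3 → sign +
step 2: pivot -1/3 → sign −
signature = (2, 1, 0)

Answer: (2, 1, 0)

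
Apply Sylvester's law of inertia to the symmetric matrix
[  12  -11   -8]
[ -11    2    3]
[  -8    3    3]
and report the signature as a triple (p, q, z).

step 0: pivot 12 → sign +
step 1: pivot -97/12 → sign −
step 2: pivot -1/97 → sign −
signature = (1, 2, 0)

Answer: (1, 2, 0)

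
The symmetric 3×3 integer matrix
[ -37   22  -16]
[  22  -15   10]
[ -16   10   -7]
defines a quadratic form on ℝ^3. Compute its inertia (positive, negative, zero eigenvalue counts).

Answer: (1, 2, 0)

Derivation:
step 0: pivot -37 → sign −
step 1: pivot -71/37 → sign −
step 2: pivot 3/71 → sign +
signature = (1, 2, 0)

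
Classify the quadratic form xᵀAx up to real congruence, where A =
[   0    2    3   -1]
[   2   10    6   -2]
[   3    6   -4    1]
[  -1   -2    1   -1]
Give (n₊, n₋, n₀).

step 0: pivot 10 → sign +
step 1: pivot -2/5 → sign −
step 2: pivot 1/2 → sign +
step 3: pivot -1 → sign −
signature = (2, 2, 0)

Answer: (2, 2, 0)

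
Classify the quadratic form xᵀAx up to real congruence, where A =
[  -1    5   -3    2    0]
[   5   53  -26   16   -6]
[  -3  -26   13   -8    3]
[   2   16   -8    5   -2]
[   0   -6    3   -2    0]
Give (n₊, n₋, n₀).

Answer: (3, 2, 0)

Derivation:
step 0: pivot -1 → sign −
step 1: pivot 78 → sign +
step 2: pivot 35/78 → sign +
step 3: pivot 3/35 → sign +
step 4: pivot -2/3 → sign −
signature = (3, 2, 0)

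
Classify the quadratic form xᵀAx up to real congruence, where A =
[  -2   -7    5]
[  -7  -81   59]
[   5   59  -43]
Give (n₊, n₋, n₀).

Answer: (0, 3, 0)

Derivation:
step 0: pivot -2 → sign −
step 1: pivot -113/2 → sign −
step 2: pivot -2/113 → sign −
signature = (0, 3, 0)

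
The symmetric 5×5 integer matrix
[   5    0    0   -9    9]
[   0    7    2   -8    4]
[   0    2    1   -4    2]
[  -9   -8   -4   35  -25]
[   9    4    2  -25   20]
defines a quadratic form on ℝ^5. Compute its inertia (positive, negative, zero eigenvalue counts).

step 0: pivot 5 → sign +
step 1: pivot 7 → sign +
step 2: pivot 3/7 → sign +
step 3: pivot 14/5 → sign +
step 4: pivot -3/7 → sign −
signature = (4, 1, 0)

Answer: (4, 1, 0)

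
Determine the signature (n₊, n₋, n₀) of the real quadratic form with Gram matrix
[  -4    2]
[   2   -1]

Answer: (0, 1, 1)

Derivation:
step 0: pivot -4 → sign −
step 1: row/col 1 already zero → sign 0
signature = (0, 1, 1)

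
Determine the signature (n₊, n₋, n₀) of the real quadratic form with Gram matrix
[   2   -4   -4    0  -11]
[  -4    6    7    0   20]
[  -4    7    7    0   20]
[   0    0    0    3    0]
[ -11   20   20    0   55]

step 0: pivot 2 → sign +
step 1: pivot -2 → sign −
step 2: pivot -1/2 → sign −
step 3: pivot 3 → sign +
step 4: pivot -3/2 → sign −
signature = (2, 3, 0)

Answer: (2, 3, 0)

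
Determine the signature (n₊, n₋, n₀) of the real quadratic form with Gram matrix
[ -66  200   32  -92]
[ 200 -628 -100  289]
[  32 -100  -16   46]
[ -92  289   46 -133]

step 0: pivot -66 → sign −
step 1: pivot -724/33 → sign −
step 2: pivot -12/181 → sign −
step 3: row/col 3 already zero → sign 0
signature = (0, 3, 1)

Answer: (0, 3, 1)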